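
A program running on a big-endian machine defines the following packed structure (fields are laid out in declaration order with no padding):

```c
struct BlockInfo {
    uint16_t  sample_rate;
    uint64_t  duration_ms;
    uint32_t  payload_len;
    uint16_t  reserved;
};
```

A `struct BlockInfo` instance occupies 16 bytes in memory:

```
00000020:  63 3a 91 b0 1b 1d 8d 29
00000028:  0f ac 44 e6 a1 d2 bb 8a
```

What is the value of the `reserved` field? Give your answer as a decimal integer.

48010

`reserved` follows `sample_rate` (2 B), `duration_ms` (8 B), `payload_len` (4 B), so it starts at offset 2 + 8 + 4 = 14 and occupies 2 bytes.
Bytes at offsets 14..15: BB 8A.
Big-endian stores the most-significant byte at the lowest address.
The bytes are already most-significant first: 0xBB8A.
0xBB8A = 48010.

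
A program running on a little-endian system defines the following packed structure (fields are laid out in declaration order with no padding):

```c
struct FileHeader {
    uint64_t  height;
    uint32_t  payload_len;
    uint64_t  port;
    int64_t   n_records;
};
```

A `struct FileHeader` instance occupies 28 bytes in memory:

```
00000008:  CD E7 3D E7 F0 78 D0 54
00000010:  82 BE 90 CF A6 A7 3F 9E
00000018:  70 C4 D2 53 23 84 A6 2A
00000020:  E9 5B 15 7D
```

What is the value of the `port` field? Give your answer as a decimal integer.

`port` follows `height` (8 B), `payload_len` (4 B), so it starts at offset 8 + 4 = 12 and occupies 8 bytes.
Bytes at offsets 12..19: A6 A7 3F 9E 70 C4 D2 53.
Little-endian: lowest address holds the least-significant byte.
Reassemble most-significant byte first: 53 D2 C4 70 9E 3F A7 A6 → 0x53D2C4709E3FA7A6.
0x53D2C4709E3FA7A6 = 6040106038227609510.

6040106038227609510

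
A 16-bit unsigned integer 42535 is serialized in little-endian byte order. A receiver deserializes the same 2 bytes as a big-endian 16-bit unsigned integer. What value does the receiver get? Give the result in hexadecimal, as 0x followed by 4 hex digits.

0x27A6

42535 in 16-bit hexadecimal is 0xA627.
Stored little-endian, the bytes at ascending addresses are 27 A6.
Read back as big-endian, the last byte is least significant, giving 0x27A6.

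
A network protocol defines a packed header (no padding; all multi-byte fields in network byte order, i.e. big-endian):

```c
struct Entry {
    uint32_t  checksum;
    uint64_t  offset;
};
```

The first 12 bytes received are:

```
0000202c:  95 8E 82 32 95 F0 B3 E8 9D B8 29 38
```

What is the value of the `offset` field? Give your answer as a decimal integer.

`offset` follows `checksum` (4 bytes), so it starts at byte offset 4 and occupies 8 bytes.
Bytes at offsets 4..11: 95 F0 B3 E8 9D B8 29 38.
In big-endian order the high byte comes first in memory.
The bytes are already most-significant first: 0x95F0B3E89DB82938.
0x95F0B3E89DB82938 = 10804333317721696568.

10804333317721696568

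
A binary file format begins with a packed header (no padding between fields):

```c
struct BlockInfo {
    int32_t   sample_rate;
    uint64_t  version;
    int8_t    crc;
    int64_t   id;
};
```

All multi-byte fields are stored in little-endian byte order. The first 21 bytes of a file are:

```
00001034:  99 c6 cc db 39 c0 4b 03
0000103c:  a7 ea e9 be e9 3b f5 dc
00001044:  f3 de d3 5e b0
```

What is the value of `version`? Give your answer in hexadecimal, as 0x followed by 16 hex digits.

`version` follows `sample_rate` (4 bytes), so it starts at byte offset 4 and occupies 8 bytes.
Bytes at offsets 4..11: 39 C0 4B 03 A7 EA E9 BE.
Little-endian stores the least-significant byte at the lowest address.
Reassemble most-significant byte first: BE E9 EA A7 03 4B C0 39 → 0xBEE9EAA7034BC039.

0xBEE9EAA7034BC039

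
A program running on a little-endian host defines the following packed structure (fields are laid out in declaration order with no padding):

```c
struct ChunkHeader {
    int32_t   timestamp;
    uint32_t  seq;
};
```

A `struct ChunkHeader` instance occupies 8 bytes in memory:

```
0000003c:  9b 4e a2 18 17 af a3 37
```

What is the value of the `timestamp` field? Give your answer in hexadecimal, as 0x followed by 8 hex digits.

`timestamp` is the first field, at byte offset 0, occupying 4 bytes.
Bytes at offsets 0..3: 9B 4E A2 18.
Little-endian: lowest address holds the least-significant byte.
Reassemble most-significant byte first: 18 A2 4E 9B → 0x18A24E9B.

0x18A24E9B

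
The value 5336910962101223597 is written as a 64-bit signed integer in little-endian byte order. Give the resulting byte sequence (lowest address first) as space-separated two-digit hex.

5336910962101223597 in hexadecimal, padded to 64 bits, is 0x4A10843E6DEE80AD.
Split into bytes (most-significant first): 4A 10 84 3E 6D EE 80 AD.
Little-endian stores the least-significant byte at the lowest address.
So at ascending addresses the bytes are AD 80 EE 6D 3E 84 10 4A.

AD 80 EE 6D 3E 84 10 4A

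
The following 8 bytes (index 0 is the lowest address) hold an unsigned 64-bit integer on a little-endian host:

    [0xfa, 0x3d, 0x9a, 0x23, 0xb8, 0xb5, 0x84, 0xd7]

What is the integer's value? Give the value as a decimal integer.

15529737217556233722

In little-endian order the low byte comes first in memory.
Reassemble most-significant byte first: D7 84 B5 B8 23 9A 3D FA → 0xD784B5B8239A3DFA.
0xD784B5B8239A3DFA = 15529737217556233722.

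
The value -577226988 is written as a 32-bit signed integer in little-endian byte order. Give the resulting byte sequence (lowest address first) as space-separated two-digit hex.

14 37 98 DD

Two's complement of -577226988 in 32 bits: 577226988 = 0x2267C8EC; invert → 0xDD983713; add 1 → 0xDD983714.
Split into bytes (most-significant first): DD 98 37 14.
Little-endian: lowest address holds the least-significant byte.
So at ascending addresses the bytes are 14 37 98 DD.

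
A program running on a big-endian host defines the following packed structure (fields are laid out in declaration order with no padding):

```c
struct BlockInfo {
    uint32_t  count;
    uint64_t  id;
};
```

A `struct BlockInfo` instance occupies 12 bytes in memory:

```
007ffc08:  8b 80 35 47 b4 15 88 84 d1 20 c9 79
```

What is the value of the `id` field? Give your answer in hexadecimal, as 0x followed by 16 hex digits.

0xB4158884D120C979

`id` follows `count` (4 bytes), so it starts at byte offset 4 and occupies 8 bytes.
Bytes at offsets 4..11: B4 15 88 84 D1 20 C9 79.
Big-endian: lowest address holds the most-significant byte.
The bytes are already most-significant first: 0xB4158884D120C979.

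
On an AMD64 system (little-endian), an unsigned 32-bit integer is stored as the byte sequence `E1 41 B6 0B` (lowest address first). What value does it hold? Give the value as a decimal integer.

196493793

Little-endian stores the least-significant byte at the lowest address.
Reassemble most-significant byte first: 0B B6 41 E1 → 0x0BB641E1.
0x0BB641E1 = 196493793.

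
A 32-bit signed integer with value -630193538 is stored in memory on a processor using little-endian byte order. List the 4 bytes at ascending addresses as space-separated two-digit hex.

Two's complement of -630193538 in 32 bits: 630193538 = 0x258FFD82; invert → 0xDA70027D; add 1 → 0xDA70027E.
Split into bytes (most-significant first): DA 70 02 7E.
In little-endian order the low byte comes first in memory.
So at ascending addresses the bytes are 7E 02 70 DA.

7E 02 70 DA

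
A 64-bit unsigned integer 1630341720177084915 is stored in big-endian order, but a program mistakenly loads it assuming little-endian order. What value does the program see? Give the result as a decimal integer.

1630341720177084915 in 64-bit hexadecimal is 0x16A0232815A789F3.
Stored big-endian, the bytes at ascending addresses are 16 A0 23 28 15 A7 89 F3.
Read back as little-endian, the first byte is least significant, giving 0xF389A7152823A016.
0xF389A7152823A016 = 17548741132335423510.

17548741132335423510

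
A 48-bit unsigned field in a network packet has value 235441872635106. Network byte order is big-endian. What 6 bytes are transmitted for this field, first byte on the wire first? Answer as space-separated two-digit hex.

D6 22 15 2F 04 E2

235441872635106 in hexadecimal, padded to 48 bits, is 0xD622152F04E2.
Split into bytes (most-significant first): D6 22 15 2F 04 E2.
Big-endian stores the most-significant byte at the lowest address.
So the memory order matches the most-significant-first order: D6 22 15 2F 04 E2.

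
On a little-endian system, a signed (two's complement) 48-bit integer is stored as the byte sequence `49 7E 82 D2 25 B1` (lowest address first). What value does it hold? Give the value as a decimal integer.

Little-endian stores the least-significant byte at the lowest address.
Reassemble most-significant byte first: B1 25 D2 82 7E 49 → 0xB125D2827E49.
Top bit is set, so as a signed 48-bit value this is 0xB125D2827E49 − 2^48 = -86698973036983.

-86698973036983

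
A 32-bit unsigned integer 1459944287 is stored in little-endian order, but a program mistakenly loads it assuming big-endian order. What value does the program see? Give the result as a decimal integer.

1459944287 in 32-bit hexadecimal is 0x5704FB5F.
Stored little-endian, the bytes at ascending addresses are 5F FB 04 57.
Read back as big-endian, the last byte is least significant, giving 0x5FFB0457.
0x5FFB0457 = 1610286167.

1610286167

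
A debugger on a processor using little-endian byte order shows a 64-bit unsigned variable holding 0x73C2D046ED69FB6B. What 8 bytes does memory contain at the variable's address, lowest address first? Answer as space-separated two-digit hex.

Split into bytes (most-significant first): 73 C2 D0 46 ED 69 FB 6B.
Little-endian: lowest address holds the least-significant byte.
So at ascending addresses the bytes are 6B FB 69 ED 46 D0 C2 73.

6B FB 69 ED 46 D0 C2 73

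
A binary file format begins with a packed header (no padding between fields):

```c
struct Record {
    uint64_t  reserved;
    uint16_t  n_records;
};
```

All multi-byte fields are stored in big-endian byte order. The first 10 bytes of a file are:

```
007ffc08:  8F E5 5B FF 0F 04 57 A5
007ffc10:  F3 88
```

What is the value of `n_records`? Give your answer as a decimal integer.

`n_records` follows `reserved` (8 bytes), so it starts at byte offset 8 and occupies 2 bytes.
Bytes at offsets 8..9: F3 88.
Big-endian stores the most-significant byte at the lowest address.
The bytes are already most-significant first: 0xF388.
0xF388 = 62344.

62344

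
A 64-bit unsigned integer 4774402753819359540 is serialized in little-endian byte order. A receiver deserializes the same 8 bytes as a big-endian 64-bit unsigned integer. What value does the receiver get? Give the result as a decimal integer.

3799081212536308290

4774402753819359540 in 64-bit hexadecimal is 0x424216023C0CB934.
Stored little-endian, the bytes at ascending addresses are 34 B9 0C 3C 02 16 42 42.
Read back as big-endian, the last byte is least significant, giving 0x34B90C3C02164242.
0x34B90C3C02164242 = 3799081212536308290.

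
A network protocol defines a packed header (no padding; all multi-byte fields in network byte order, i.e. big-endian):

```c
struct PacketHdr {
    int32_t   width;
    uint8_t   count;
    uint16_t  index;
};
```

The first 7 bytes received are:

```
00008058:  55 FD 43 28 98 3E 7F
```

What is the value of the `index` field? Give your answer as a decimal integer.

`index` follows `width` (4 B), `count` (1 B), so it starts at offset 4 + 1 = 5 and occupies 2 bytes.
Bytes at offsets 5..6: 3E 7F.
In big-endian order the high byte comes first in memory.
The bytes are already most-significant first: 0x3E7F.
0x3E7F = 15999.

15999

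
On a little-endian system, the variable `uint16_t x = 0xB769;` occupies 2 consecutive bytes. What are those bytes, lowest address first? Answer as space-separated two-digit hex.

69 B7

Split into bytes (most-significant first): B7 69.
In little-endian order the low byte comes first in memory.
So at ascending addresses the bytes are 69 B7.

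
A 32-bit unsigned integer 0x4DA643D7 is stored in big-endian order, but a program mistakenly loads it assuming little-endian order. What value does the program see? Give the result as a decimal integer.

3611534925

Stored big-endian, the bytes at ascending addresses are 4D A6 43 D7.
Read back as little-endian, the first byte is least significant, giving 0xD743A64D.
0xD743A64D = 3611534925.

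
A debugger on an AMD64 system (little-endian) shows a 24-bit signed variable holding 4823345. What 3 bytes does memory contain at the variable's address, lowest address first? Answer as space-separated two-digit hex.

4823345 in hexadecimal, padded to 24 bits, is 0x499931.
Split into bytes (most-significant first): 49 99 31.
Little-endian: lowest address holds the least-significant byte.
So at ascending addresses the bytes are 31 99 49.

31 99 49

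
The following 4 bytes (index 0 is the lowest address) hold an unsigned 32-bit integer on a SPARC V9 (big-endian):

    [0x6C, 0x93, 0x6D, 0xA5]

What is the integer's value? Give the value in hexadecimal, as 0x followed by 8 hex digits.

0x6C936DA5

Big-endian stores the most-significant byte at the lowest address.
The bytes are already most-significant first: 0x6C936DA5.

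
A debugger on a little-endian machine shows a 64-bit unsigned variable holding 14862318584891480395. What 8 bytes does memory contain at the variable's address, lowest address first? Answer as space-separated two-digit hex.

4B 99 24 4F 02 90 41 CE

14862318584891480395 in hexadecimal, padded to 64 bits, is 0xCE4190024F24994B.
Split into bytes (most-significant first): CE 41 90 02 4F 24 99 4B.
In little-endian order the low byte comes first in memory.
So at ascending addresses the bytes are 4B 99 24 4F 02 90 41 CE.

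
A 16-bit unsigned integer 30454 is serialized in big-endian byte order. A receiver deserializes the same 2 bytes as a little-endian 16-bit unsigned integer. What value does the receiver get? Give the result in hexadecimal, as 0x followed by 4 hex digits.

30454 in 16-bit hexadecimal is 0x76F6.
Stored big-endian, the bytes at ascending addresses are 76 F6.
Read back as little-endian, the first byte is least significant, giving 0xF676.

0xF676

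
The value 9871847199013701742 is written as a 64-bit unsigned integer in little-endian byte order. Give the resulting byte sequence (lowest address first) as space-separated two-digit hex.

6E 88 25 66 B9 D8 FF 88

9871847199013701742 in hexadecimal, padded to 64 bits, is 0x88FFD8B96625886E.
Split into bytes (most-significant first): 88 FF D8 B9 66 25 88 6E.
Little-endian stores the least-significant byte at the lowest address.
So at ascending addresses the bytes are 6E 88 25 66 B9 D8 FF 88.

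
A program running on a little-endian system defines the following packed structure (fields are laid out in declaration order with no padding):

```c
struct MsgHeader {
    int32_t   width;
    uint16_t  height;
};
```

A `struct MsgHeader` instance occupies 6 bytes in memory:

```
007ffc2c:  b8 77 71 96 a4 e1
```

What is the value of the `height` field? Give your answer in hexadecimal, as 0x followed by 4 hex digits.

0xE1A4

`height` follows `width` (4 bytes), so it starts at byte offset 4 and occupies 2 bytes.
Bytes at offsets 4..5: A4 E1.
Little-endian: lowest address holds the least-significant byte.
Reassemble most-significant byte first: E1 A4 → 0xE1A4.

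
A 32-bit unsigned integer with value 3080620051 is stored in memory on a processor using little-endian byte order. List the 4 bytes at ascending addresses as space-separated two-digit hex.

13 88 9E B7

3080620051 in hexadecimal, padded to 32 bits, is 0xB79E8813.
Split into bytes (most-significant first): B7 9E 88 13.
In little-endian order the low byte comes first in memory.
So at ascending addresses the bytes are 13 88 9E B7.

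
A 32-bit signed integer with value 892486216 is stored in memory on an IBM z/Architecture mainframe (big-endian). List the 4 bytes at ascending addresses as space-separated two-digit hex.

35 32 42 48

892486216 in hexadecimal, padded to 32 bits, is 0x35324248.
Split into bytes (most-significant first): 35 32 42 48.
In big-endian order the high byte comes first in memory.
So the memory order matches the most-significant-first order: 35 32 42 48.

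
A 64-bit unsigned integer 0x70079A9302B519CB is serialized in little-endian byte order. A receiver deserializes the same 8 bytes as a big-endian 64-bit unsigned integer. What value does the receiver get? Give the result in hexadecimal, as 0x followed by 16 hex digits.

Stored little-endian, the bytes at ascending addresses are CB 19 B5 02 93 9A 07 70.
Read back as big-endian, the last byte is least significant, giving 0xCB19B502939A0770.

0xCB19B502939A0770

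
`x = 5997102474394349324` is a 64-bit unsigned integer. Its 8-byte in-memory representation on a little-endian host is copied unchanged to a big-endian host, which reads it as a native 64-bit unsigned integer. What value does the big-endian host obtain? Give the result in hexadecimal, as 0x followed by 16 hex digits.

0x0C2FE42BEDFC3953

5997102474394349324 in 64-bit hexadecimal is 0x5339FCED2BE42F0C.
Stored little-endian, the bytes at ascending addresses are 0C 2F E4 2B ED FC 39 53.
Read back as big-endian, the last byte is least significant, giving 0x0C2FE42BEDFC3953.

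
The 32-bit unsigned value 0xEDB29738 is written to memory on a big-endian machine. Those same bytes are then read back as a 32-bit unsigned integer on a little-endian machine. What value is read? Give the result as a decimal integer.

949465837

Stored big-endian, the bytes at ascending addresses are ED B2 97 38.
Read back as little-endian, the first byte is least significant, giving 0x3897B2ED.
0x3897B2ED = 949465837.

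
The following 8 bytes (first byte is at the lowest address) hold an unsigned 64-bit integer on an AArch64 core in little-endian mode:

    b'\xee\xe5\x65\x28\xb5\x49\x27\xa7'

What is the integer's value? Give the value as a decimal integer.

In little-endian order the low byte comes first in memory.
Reassemble most-significant byte first: A7 27 49 B5 28 65 E5 EE → 0xA72749B52865E5EE.
0xA72749B52865E5EE = 12044676770841355758.

12044676770841355758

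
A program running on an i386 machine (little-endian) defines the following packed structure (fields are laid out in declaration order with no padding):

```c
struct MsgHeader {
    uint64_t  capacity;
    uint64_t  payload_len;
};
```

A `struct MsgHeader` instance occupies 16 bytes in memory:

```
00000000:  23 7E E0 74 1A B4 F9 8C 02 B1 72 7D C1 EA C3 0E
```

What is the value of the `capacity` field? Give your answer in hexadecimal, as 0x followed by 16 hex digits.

0x8CF9B41A74E07E23

`capacity` is the first field, at byte offset 0, occupying 8 bytes.
Bytes at offsets 0..7: 23 7E E0 74 1A B4 F9 8C.
Little-endian stores the least-significant byte at the lowest address.
Reassemble most-significant byte first: 8C F9 B4 1A 74 E0 7E 23 → 0x8CF9B41A74E07E23.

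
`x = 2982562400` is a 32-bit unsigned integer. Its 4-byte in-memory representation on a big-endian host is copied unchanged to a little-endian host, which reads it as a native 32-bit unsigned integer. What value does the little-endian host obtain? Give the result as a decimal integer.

2982562400 in 32-bit hexadecimal is 0xB1C64A60.
Stored big-endian, the bytes at ascending addresses are B1 C6 4A 60.
Read back as little-endian, the first byte is least significant, giving 0x604AC6B1.
0x604AC6B1 = 1615513265.

1615513265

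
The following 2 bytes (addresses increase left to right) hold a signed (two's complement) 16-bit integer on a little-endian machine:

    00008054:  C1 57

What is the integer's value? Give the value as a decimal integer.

Little-endian stores the least-significant byte at the lowest address.
Reassemble most-significant byte first: 57 C1 → 0x57C1.
0x57C1 = 22465.

22465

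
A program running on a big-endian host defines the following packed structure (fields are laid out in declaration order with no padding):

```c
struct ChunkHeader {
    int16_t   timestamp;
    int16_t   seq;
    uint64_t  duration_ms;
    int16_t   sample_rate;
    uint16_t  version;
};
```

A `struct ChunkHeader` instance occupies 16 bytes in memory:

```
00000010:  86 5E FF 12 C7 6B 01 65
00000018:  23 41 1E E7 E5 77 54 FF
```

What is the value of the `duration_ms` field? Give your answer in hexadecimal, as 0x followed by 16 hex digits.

0xC76B016523411EE7

`duration_ms` follows `timestamp` (2 B), `seq` (2 B), so it starts at offset 2 + 2 = 4 and occupies 8 bytes.
Bytes at offsets 4..11: C7 6B 01 65 23 41 1E E7.
Big-endian: lowest address holds the most-significant byte.
The bytes are already most-significant first: 0xC76B016523411EE7.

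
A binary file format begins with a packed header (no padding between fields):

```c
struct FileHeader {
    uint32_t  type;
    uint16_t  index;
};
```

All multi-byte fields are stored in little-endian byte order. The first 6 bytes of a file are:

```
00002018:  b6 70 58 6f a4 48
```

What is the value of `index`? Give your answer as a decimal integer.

`index` follows `type` (4 bytes), so it starts at byte offset 4 and occupies 2 bytes.
Bytes at offsets 4..5: A4 48.
Little-endian stores the least-significant byte at the lowest address.
Reassemble most-significant byte first: 48 A4 → 0x48A4.
0x48A4 = 18596.

18596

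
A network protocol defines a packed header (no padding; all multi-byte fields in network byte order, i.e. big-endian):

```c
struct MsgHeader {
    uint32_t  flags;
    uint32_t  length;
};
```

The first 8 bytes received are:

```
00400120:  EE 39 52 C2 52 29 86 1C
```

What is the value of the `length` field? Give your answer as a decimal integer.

1378453020

`length` follows `flags` (4 bytes), so it starts at byte offset 4 and occupies 4 bytes.
Bytes at offsets 4..7: 52 29 86 1C.
Big-endian stores the most-significant byte at the lowest address.
The bytes are already most-significant first: 0x5229861C.
0x5229861C = 1378453020.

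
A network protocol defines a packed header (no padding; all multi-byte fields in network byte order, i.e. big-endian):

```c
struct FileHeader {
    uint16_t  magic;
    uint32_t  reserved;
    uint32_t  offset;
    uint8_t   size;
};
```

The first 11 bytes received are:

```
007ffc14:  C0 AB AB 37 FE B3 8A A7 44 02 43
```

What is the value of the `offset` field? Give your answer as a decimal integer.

2326217730

`offset` follows `magic` (2 B), `reserved` (4 B), so it starts at offset 2 + 4 = 6 and occupies 4 bytes.
Bytes at offsets 6..9: 8A A7 44 02.
Big-endian stores the most-significant byte at the lowest address.
The bytes are already most-significant first: 0x8AA74402.
0x8AA74402 = 2326217730.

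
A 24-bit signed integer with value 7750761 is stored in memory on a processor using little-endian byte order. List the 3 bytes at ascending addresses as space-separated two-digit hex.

7750761 in hexadecimal, padded to 24 bits, is 0x764469.
Split into bytes (most-significant first): 76 44 69.
In little-endian order the low byte comes first in memory.
So at ascending addresses the bytes are 69 44 76.

69 44 76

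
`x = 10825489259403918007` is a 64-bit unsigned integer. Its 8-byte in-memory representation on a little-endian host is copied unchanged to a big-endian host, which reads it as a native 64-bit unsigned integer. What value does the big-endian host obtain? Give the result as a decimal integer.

13239055829398535062

10825489259403918007 in 64-bit hexadecimal is 0x963BDD202293BAB7.
Stored little-endian, the bytes at ascending addresses are B7 BA 93 22 20 DD 3B 96.
Read back as big-endian, the last byte is least significant, giving 0xB7BA932220DD3B96.
0xB7BA932220DD3B96 = 13239055829398535062.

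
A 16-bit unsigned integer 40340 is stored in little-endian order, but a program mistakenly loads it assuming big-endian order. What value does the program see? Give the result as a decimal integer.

38045

40340 in 16-bit hexadecimal is 0x9D94.
Stored little-endian, the bytes at ascending addresses are 94 9D.
Read back as big-endian, the last byte is least significant, giving 0x949D.
0x949D = 38045.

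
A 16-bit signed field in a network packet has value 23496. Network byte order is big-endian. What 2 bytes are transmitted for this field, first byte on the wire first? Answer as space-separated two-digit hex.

23496 in hexadecimal, padded to 16 bits, is 0x5BC8.
Split into bytes (most-significant first): 5B C8.
Big-endian: lowest address holds the most-significant byte.
So the memory order matches the most-significant-first order: 5B C8.

5B C8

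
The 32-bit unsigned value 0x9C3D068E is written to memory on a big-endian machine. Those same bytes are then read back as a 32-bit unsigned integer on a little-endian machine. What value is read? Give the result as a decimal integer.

Stored big-endian, the bytes at ascending addresses are 9C 3D 06 8E.
Read back as little-endian, the first byte is least significant, giving 0x8E063D9C.
0x8E063D9C = 2382773660.

2382773660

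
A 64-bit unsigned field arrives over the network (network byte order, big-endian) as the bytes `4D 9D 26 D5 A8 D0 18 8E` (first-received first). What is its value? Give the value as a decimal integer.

Big-endian stores the most-significant byte at the lowest address.
The bytes are already most-significant first: 0x4D9D26D5A8D0188E.
0x4D9D26D5A8D0188E = 5592669011366123662.

5592669011366123662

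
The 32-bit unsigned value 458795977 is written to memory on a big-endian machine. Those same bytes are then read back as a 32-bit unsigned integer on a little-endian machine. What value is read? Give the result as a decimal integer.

458795977 in 32-bit hexadecimal is 0x1B58ABC9.
Stored big-endian, the bytes at ascending addresses are 1B 58 AB C9.
Read back as little-endian, the first byte is least significant, giving 0xC9AB581B.
0xC9AB581B = 3383449627.

3383449627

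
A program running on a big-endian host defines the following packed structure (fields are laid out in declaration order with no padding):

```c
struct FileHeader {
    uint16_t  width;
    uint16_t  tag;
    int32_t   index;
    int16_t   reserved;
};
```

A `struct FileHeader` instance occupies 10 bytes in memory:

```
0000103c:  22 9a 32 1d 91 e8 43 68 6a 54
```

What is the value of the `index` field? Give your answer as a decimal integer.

`index` follows `width` (2 B), `tag` (2 B), so it starts at offset 2 + 2 = 4 and occupies 4 bytes.
Bytes at offsets 4..7: 91 E8 43 68.
Big-endian: lowest address holds the most-significant byte.
The bytes are already most-significant first: 0x91E84368.
Top bit is set, so as a signed 32-bit value this is 0x91E84368 − 2^32 = -1847049368.

-1847049368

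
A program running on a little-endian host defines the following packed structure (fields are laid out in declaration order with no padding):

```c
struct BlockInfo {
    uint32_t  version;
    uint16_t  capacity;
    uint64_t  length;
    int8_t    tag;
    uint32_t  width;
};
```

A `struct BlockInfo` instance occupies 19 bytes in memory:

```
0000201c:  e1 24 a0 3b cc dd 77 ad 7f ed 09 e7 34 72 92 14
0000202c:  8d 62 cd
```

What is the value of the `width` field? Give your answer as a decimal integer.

3445787924

`width` follows `version` (4 B), `capacity` (2 B), `length` (8 B), `tag` (1 B), so it starts at offset 4 + 2 + 8 + 1 = 15 and occupies 4 bytes.
Bytes at offsets 15..18: 14 8D 62 CD.
In little-endian order the low byte comes first in memory.
Reassemble most-significant byte first: CD 62 8D 14 → 0xCD628D14.
0xCD628D14 = 3445787924.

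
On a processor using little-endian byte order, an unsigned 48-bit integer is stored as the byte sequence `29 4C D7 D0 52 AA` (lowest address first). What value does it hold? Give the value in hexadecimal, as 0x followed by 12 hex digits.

Little-endian: lowest address holds the least-significant byte.
Reassemble most-significant byte first: AA 52 D0 D7 4C 29 → 0xAA52D0D74C29.

0xAA52D0D74C29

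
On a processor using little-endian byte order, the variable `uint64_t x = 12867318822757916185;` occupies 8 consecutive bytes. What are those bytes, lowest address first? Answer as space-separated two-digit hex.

19 DE 2E 9A 4B E6 91 B2

12867318822757916185 in hexadecimal, padded to 64 bits, is 0xB291E64B9A2EDE19.
Split into bytes (most-significant first): B2 91 E6 4B 9A 2E DE 19.
Little-endian stores the least-significant byte at the lowest address.
So at ascending addresses the bytes are 19 DE 2E 9A 4B E6 91 B2.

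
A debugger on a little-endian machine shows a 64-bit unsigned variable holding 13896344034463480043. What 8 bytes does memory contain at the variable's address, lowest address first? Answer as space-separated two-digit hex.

13896344034463480043 in hexadecimal, padded to 64 bits, is 0xC0D9BB45FAD078EB.
Split into bytes (most-significant first): C0 D9 BB 45 FA D0 78 EB.
In little-endian order the low byte comes first in memory.
So at ascending addresses the bytes are EB 78 D0 FA 45 BB D9 C0.

EB 78 D0 FA 45 BB D9 C0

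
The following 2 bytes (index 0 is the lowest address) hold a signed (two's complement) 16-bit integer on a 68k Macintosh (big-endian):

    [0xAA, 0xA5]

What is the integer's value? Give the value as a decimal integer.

Big-endian: lowest address holds the most-significant byte.
The bytes are already most-significant first: 0xAAA5.
Top bit is set, so as a signed 16-bit value this is 0xAAA5 − 2^16 = -21851.

-21851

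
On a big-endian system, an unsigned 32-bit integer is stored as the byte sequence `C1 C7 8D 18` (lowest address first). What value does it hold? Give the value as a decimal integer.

3251080472

Big-endian: lowest address holds the most-significant byte.
The bytes are already most-significant first: 0xC1C78D18.
0xC1C78D18 = 3251080472.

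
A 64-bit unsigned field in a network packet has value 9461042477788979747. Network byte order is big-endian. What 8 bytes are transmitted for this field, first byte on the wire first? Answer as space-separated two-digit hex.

83 4C 60 01 BD 7E 62 23

9461042477788979747 in hexadecimal, padded to 64 bits, is 0x834C6001BD7E6223.
Split into bytes (most-significant first): 83 4C 60 01 BD 7E 62 23.
Big-endian stores the most-significant byte at the lowest address.
So the memory order matches the most-significant-first order: 83 4C 60 01 BD 7E 62 23.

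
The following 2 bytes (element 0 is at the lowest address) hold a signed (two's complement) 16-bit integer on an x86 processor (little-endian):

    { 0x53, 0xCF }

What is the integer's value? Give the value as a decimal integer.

In little-endian order the low byte comes first in memory.
Reassemble most-significant byte first: CF 53 → 0xCF53.
Top bit is set, so as a signed 16-bit value this is 0xCF53 − 2^16 = -12461.

-12461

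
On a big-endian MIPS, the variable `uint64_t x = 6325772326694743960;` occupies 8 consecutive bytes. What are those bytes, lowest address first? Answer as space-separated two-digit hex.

6325772326694743960 in hexadecimal, padded to 64 bits, is 0x57C9A86A6EA2EF98.
Split into bytes (most-significant first): 57 C9 A8 6A 6E A2 EF 98.
Big-endian: lowest address holds the most-significant byte.
So the memory order matches the most-significant-first order: 57 C9 A8 6A 6E A2 EF 98.

57 C9 A8 6A 6E A2 EF 98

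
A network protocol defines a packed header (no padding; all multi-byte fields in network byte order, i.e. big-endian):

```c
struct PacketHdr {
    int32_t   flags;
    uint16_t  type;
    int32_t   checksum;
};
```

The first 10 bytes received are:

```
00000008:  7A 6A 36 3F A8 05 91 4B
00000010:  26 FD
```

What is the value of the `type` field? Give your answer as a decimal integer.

43013

`type` follows `flags` (4 bytes), so it starts at byte offset 4 and occupies 2 bytes.
Bytes at offsets 4..5: A8 05.
Big-endian stores the most-significant byte at the lowest address.
The bytes are already most-significant first: 0xA805.
0xA805 = 43013.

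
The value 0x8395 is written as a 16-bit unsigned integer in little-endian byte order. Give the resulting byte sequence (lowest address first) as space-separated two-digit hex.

95 83

Split into bytes (most-significant first): 83 95.
In little-endian order the low byte comes first in memory.
So at ascending addresses the bytes are 95 83.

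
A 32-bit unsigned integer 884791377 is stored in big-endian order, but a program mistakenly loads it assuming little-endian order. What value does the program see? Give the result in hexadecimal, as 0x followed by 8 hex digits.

0x51D8BC34

884791377 in 32-bit hexadecimal is 0x34BCD851.
Stored big-endian, the bytes at ascending addresses are 34 BC D8 51.
Read back as little-endian, the first byte is least significant, giving 0x51D8BC34.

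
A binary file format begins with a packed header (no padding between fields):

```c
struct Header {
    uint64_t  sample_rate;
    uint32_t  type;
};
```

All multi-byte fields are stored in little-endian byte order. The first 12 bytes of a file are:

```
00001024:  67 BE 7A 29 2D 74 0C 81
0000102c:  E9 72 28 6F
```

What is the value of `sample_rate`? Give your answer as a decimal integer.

`sample_rate` is the first field, at byte offset 0, occupying 8 bytes.
Bytes at offsets 0..7: 67 BE 7A 29 2D 74 0C 81.
In little-endian order the low byte comes first in memory.
Reassemble most-significant byte first: 81 0C 74 2D 29 7A BE 67 → 0x810C742D297ABE67.
0x810C742D297ABE67 = 9298935067931491943.

9298935067931491943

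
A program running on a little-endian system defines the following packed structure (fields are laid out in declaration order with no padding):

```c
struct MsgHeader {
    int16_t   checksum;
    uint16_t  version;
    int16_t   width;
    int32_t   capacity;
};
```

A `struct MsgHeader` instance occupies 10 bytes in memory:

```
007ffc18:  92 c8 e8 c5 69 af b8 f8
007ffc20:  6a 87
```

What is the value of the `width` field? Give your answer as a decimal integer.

`width` follows `checksum` (2 B), `version` (2 B), so it starts at offset 2 + 2 = 4 and occupies 2 bytes.
Bytes at offsets 4..5: 69 AF.
In little-endian order the low byte comes first in memory.
Reassemble most-significant byte first: AF 69 → 0xAF69.
Top bit is set, so as a signed 16-bit value this is 0xAF69 − 2^16 = -20631.

-20631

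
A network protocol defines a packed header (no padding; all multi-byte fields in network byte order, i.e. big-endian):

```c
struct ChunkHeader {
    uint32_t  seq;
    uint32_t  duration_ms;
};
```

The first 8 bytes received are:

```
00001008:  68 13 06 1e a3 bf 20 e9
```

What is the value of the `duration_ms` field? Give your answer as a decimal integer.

2747212009

`duration_ms` follows `seq` (4 bytes), so it starts at byte offset 4 and occupies 4 bytes.
Bytes at offsets 4..7: A3 BF 20 E9.
Big-endian: lowest address holds the most-significant byte.
The bytes are already most-significant first: 0xA3BF20E9.
0xA3BF20E9 = 2747212009.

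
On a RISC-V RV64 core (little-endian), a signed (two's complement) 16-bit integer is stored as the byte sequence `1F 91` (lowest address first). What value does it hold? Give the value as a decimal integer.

Little-endian: lowest address holds the least-significant byte.
Reassemble most-significant byte first: 91 1F → 0x911F.
Top bit is set, so as a signed 16-bit value this is 0x911F − 2^16 = -28385.

-28385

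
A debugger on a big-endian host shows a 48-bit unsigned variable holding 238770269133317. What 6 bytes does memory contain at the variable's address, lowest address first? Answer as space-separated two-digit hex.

238770269133317 in hexadecimal, padded to 48 bits, is 0xD92909131A05.
Split into bytes (most-significant first): D9 29 09 13 1A 05.
Big-endian stores the most-significant byte at the lowest address.
So the memory order matches the most-significant-first order: D9 29 09 13 1A 05.

D9 29 09 13 1A 05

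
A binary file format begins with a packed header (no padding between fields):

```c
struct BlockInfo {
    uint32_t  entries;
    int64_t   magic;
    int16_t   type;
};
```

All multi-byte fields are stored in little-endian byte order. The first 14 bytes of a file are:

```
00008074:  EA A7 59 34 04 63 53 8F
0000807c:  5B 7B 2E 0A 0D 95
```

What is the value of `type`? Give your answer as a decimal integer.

-27379

`type` follows `entries` (4 B), `magic` (8 B), so it starts at offset 4 + 8 = 12 and occupies 2 bytes.
Bytes at offsets 12..13: 0D 95.
Little-endian stores the least-significant byte at the lowest address.
Reassemble most-significant byte first: 95 0D → 0x950D.
Top bit is set, so as a signed 16-bit value this is 0x950D − 2^16 = -27379.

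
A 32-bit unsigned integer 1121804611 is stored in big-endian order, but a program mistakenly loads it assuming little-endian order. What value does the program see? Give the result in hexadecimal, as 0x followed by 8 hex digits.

1121804611 in 32-bit hexadecimal is 0x42DD6143.
Stored big-endian, the bytes at ascending addresses are 42 DD 61 43.
Read back as little-endian, the first byte is least significant, giving 0x4361DD42.

0x4361DD42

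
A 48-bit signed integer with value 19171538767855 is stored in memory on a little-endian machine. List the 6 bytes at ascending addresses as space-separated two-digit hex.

EF 0F C2 B8 6F 11

19171538767855 in hexadecimal, padded to 48 bits, is 0x116FB8C20FEF.
Split into bytes (most-significant first): 11 6F B8 C2 0F EF.
Little-endian stores the least-significant byte at the lowest address.
So at ascending addresses the bytes are EF 0F C2 B8 6F 11.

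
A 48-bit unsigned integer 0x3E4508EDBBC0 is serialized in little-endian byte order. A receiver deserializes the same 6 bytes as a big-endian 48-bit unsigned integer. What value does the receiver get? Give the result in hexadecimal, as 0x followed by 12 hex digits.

0xC0BBED08453E

Stored little-endian, the bytes at ascending addresses are C0 BB ED 08 45 3E.
Read back as big-endian, the last byte is least significant, giving 0xC0BBED08453E.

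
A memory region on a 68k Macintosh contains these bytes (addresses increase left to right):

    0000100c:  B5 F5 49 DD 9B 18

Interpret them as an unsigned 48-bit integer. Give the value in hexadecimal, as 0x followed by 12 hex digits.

0xB5F549DD9B18

Big-endian: lowest address holds the most-significant byte.
The bytes are already most-significant first: 0xB5F549DD9B18.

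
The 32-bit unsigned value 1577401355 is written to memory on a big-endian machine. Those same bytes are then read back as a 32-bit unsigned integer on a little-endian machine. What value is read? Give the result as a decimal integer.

1577401355 in 32-bit hexadecimal is 0x5E053C0B.
Stored big-endian, the bytes at ascending addresses are 5E 05 3C 0B.
Read back as little-endian, the first byte is least significant, giving 0x0B3C055E.
0x0B3C055E = 188482910.

188482910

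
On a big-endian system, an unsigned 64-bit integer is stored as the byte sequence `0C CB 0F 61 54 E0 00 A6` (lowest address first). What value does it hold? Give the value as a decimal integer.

921847459437609126

Big-endian stores the most-significant byte at the lowest address.
The bytes are already most-significant first: 0x0CCB0F6154E000A6.
0x0CCB0F6154E000A6 = 921847459437609126.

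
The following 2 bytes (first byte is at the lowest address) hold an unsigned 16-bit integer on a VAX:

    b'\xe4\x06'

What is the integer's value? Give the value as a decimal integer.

In little-endian order the low byte comes first in memory.
Reassemble most-significant byte first: 06 E4 → 0x06E4.
0x06E4 = 1764.

1764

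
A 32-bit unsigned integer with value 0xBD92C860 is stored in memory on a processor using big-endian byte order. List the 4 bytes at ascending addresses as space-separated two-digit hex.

Split into bytes (most-significant first): BD 92 C8 60.
In big-endian order the high byte comes first in memory.
So the memory order matches the most-significant-first order: BD 92 C8 60.

BD 92 C8 60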